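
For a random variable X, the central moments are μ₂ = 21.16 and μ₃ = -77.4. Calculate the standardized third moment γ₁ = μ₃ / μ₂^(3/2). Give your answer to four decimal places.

-0.7952

σ = √μ₂ = √21.16 = 4.60000
σ³ = μ₂^(3/2) = 97.33600
γ₁ = μ₃/σ³ = -77.4 / 97.33600 ≈ -0.7952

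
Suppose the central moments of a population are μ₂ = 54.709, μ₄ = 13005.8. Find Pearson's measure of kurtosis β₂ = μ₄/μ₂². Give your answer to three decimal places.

μ₂² = 54.709² = 2993.07468
μ₄/μ₂² = 13005.8 / 2993.07468 = 4.34530
β₂ ≈ 4.345

4.345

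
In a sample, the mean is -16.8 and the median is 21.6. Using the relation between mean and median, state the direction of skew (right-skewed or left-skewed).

left-skewed

mean − median = -16.8 − 21.6 = -38.4
mean < median ⇒ the longer tail is on the left ⇒ left-skewed (negatively skewed).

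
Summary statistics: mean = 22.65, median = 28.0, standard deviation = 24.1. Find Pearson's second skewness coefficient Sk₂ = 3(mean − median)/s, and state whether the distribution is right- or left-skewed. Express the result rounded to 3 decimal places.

Sk₂ = 3(22.65 − 28.0) / 24.1 = 3 × -5.3500 / 24.1
    = -16.0500 / 24.1 ≈ -0.666
Sk₂ < 0 ⇒ mean < median ⇒ left-skewed (negative skew).

-0.666, left-skewed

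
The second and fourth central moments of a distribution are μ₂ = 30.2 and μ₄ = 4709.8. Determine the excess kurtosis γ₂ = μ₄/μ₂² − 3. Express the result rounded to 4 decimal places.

2.1640

μ₂² = 30.2² = 912.04000
μ₄/μ₂² = 4709.8 / 912.04000 = 5.16403
γ₂ = 5.16403 − 3 ≈ 2.1640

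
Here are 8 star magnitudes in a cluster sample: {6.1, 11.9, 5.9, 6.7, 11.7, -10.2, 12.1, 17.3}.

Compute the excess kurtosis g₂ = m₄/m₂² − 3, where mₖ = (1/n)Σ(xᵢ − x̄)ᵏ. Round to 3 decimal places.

1.011

x̄ = 7.6875
Σ(xᵢ − x̄)² = 472.3688 ⇒ m₂ = 59.04609
Σ(xᵢ − x̄)⁴ = 111884.5940 ⇒ m₄ = 13985.57425
m₂² = 3486.44119
g₂ = m₄/m₂² − 3 = 4.01142 − 3 ≈ 1.011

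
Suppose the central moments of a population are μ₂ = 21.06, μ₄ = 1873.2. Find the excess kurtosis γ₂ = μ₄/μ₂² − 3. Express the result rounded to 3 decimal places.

μ₂² = 21.06² = 443.52360
μ₄/μ₂² = 1873.2 / 443.52360 = 4.22345
γ₂ = 4.22345 − 3 ≈ 1.223

1.223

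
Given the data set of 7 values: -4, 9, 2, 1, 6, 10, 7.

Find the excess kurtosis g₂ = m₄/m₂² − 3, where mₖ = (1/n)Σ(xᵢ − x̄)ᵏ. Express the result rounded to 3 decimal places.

x̄ = 4.4286
Σ(xᵢ − x̄)² = 149.7143 ⇒ m₂ = 21.38776
Σ(xᵢ − x̄)⁴ = 6669.8426 ⇒ m₄ = 952.83465
m₂² = 457.43607
g₂ = m₄/m₂² − 3 = 2.08299 − 3 ≈ -0.917

-0.917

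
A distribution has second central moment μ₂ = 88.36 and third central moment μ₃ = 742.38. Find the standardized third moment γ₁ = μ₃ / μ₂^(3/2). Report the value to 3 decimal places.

0.894

σ = √μ₂ = √88.36 = 9.40000
σ³ = μ₂^(3/2) = 830.58400
γ₁ = μ₃/σ³ = 742.38 / 830.58400 ≈ 0.894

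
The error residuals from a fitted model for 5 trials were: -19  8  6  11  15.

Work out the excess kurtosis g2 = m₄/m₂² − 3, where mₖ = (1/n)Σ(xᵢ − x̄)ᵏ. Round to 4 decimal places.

x̄ = 4.2000
Σ(xᵢ − x̄)² = 718.8000 ⇒ m₂ = 143.76000
Σ(xᵢ − x̄)⁴ = 305664.3360 ⇒ m₄ = 61132.86720
m₂² = 20666.93760
g2 = m₄/m₂² − 3 = 2.95800 − 3 ≈ -0.0420

-0.0420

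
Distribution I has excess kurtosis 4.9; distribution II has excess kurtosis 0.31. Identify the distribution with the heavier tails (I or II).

I

Higher excess kurtosis ⇒ heavier tails relative to the normal distribution.
4.9 vs 0.31: the larger is 4.9, so I has heavier tails.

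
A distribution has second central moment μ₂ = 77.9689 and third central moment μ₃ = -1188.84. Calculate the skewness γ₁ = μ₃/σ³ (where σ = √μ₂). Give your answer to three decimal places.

-1.727

σ = √μ₂ = √77.9689 = 8.83000
σ³ = μ₂^(3/2) = 688.46539
γ₁ = μ₃/σ³ = -1188.84 / 688.46539 ≈ -1.727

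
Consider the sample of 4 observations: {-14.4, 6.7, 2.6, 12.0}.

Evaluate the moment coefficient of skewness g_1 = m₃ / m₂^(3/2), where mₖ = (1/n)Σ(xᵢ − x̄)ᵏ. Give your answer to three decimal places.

-0.772

x̄ = (-14.4 + 6.7 + 2.6 + 12.0) / 4 = 1.7250
deviations (xᵢ − x̄): -16.1250, 4.9750, 0.8750, 10.2750
Σ(xᵢ − x̄)² = 391.1075 ⇒ m₂ = 391.1075/4 = 97.77688
Σ(xᵢ − x̄)³ = -2984.1581 ⇒ m₃ = -2984.1581/4 = -746.03953
m₂^(3/2) = 97.77688^(1.5) = 966.83915
g_1 = m₃ / m₂^(3/2) = -746.03953 / 966.83915 ≈ -0.772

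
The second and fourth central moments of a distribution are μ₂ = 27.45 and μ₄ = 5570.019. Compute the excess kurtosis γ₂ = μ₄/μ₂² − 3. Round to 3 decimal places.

4.392

μ₂² = 27.45² = 753.50250
μ₄/μ₂² = 5570.019 / 753.50250 = 7.39217
γ₂ = 7.39217 − 3 ≈ 4.392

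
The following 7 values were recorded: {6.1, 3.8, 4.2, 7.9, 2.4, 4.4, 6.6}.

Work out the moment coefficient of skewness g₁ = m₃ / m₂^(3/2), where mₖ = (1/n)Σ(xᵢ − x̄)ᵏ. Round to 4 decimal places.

0.1641

x̄ = (6.1 + 3.8 + 4.2 + 7.9 + 2.4 + 4.4 + 6.6) / 7 = 5.0571
deviations (xᵢ − x̄): 1.0429, -1.2571, -0.8571, 2.8429, -2.6571, -0.6571, 1.5429
Σ(xᵢ − x̄)² = 21.3571 ⇒ m₂ = 21.3571/7 = 3.05102
Σ(xᵢ − x̄)³ = 6.1215 ⇒ m₃ = 6.1215/7 = 0.87450
m₂^(3/2) = 3.05102^(1.5) = 5.32927
g₁ = m₃ / m₂^(3/2) = 0.87450 / 5.32927 ≈ 0.1641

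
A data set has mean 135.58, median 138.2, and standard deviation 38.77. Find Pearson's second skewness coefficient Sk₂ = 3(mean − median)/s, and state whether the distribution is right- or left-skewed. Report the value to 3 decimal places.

Sk₂ = 3(135.58 − 138.2) / 38.77 = 3 × -2.6200 / 38.77
    = -7.8600 / 38.77 ≈ -0.203
Sk₂ < 0 ⇒ mean < median ⇒ left-skewed (negative skew).

-0.203, left-skewed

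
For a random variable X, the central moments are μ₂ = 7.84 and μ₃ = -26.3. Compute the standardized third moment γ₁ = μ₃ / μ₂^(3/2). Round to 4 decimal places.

-1.1981

σ = √μ₂ = √7.84 = 2.80000
σ³ = μ₂^(3/2) = 21.95200
γ₁ = μ₃/σ³ = -26.3 / 21.95200 ≈ -1.1981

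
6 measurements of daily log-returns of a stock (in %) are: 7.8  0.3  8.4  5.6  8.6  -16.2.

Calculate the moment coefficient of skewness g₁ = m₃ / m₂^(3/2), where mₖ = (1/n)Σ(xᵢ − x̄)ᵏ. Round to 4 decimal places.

-1.4261

x̄ = (7.8 + 0.3 + 8.4 + 5.6 + 8.6 - 16.2) / 6 = 2.4167
deviations (xᵢ − x̄): 5.3833, -2.1167, 5.9833, 3.1833, 6.1833, -18.6167
Σ(xᵢ − x̄)² = 464.2083 ⇒ m₂ = 464.2083/6 = 77.36806
Σ(xᵢ − x̄)³ = -5822.7674 ⇒ m₃ = -5822.7674/6 = -970.46124
m₂^(3/2) = 77.36806^(1.5) = 680.52255
g₁ = m₃ / m₂^(3/2) = -970.46124 / 680.52255 ≈ -1.4261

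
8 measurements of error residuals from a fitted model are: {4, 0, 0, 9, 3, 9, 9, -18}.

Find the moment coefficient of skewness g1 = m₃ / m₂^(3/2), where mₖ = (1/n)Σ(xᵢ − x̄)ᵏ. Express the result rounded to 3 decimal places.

-1.489

x̄ = (4 + 0 + 0 + 9 + 3 + 9 + 9 - 18) / 8 = 2.0000
deviations (xᵢ − x̄): 2.0000, -2.0000, -2.0000, 7.0000, 1.0000, 7.0000, 7.0000, -20.0000
Σ(xᵢ − x̄)² = 560.0000 ⇒ m₂ = 560.0000/8 = 70.00000
Σ(xᵢ − x̄)³ = -6978.0000 ⇒ m₃ = -6978.0000/8 = -872.25000
m₂^(3/2) = 70.00000^(1.5) = 585.66202
g1 = m₃ / m₂^(3/2) = -872.25000 / 585.66202 ≈ -1.489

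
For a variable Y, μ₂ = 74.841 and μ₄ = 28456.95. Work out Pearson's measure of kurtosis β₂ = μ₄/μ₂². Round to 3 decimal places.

μ₂² = 74.841² = 5601.17528
μ₄/μ₂² = 28456.95 / 5601.17528 = 5.08053
β₂ ≈ 5.081

5.081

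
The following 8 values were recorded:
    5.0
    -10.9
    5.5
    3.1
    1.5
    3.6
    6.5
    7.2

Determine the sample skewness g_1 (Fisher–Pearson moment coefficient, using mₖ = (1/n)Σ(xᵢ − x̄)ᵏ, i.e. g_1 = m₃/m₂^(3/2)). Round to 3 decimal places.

-1.825

x̄ = (5.0 - 10.9 + 5.5 + 3.1 + 1.5 + 3.6 + 6.5 + 7.2) / 8 = 2.6875
deviations (xᵢ − x̄): 2.3125, -13.5875, 2.8125, 0.4125, -1.1875, 0.9125, 3.8125, 4.5125
Σ(xᵢ − x̄)² = 235.1888 ⇒ m₂ = 235.1888/8 = 29.39859
Σ(xᵢ − x̄)³ = -2327.4554 ⇒ m₃ = -2327.4554/8 = -290.93193
m₂^(3/2) = 29.39859^(1.5) = 159.40056
g_1 = m₃ / m₂^(3/2) = -290.93193 / 159.40056 ≈ -1.825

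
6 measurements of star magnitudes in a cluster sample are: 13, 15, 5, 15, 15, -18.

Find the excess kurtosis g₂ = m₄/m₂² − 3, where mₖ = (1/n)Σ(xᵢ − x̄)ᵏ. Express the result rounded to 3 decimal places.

x̄ = 7.5000
Σ(xᵢ − x̄)² = 855.5000 ⇒ m₂ = 142.58333
Σ(xᵢ − x̄)⁴ = 433271.3750 ⇒ m₄ = 72211.89583
m₂² = 20330.00694
g₂ = m₄/m₂² − 3 = 3.55199 − 3 ≈ 0.552

0.552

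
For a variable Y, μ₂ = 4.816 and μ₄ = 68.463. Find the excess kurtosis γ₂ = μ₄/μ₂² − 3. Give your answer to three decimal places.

-0.048

μ₂² = 4.816² = 23.19386
μ₄/μ₂² = 68.463 / 23.19386 = 2.95177
γ₂ = 2.95177 − 3 ≈ -0.048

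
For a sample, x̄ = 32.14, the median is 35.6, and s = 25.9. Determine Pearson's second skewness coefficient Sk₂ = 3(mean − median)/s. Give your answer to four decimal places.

Sk₂ = 3(32.14 − 35.6) / 25.9 = 3 × -3.4600 / 25.9
    = -10.3800 / 25.9 ≈ -0.4008

-0.4008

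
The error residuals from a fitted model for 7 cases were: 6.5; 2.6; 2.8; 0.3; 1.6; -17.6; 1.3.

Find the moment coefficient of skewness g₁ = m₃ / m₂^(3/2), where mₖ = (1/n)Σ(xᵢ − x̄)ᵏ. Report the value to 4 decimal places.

-1.7596

x̄ = (6.5 + 2.6 + 2.8 + 0.3 + 1.6 - 17.6 + 1.3) / 7 = -0.3571
deviations (xᵢ − x̄): 6.8571, 2.9571, 3.1571, 0.6571, 1.9571, -17.2429, 1.6571
Σ(xᵢ − x̄)² = 370.0571 ⇒ m₂ = 370.0571/7 = 52.86531
Σ(xᵢ − x̄)³ = -4734.4943 ⇒ m₃ = -4734.4943/7 = -676.35633
m₂^(3/2) = 52.86531^(1.5) = 384.37588
g₁ = m₃ / m₂^(3/2) = -676.35633 / 384.37588 ≈ -1.7596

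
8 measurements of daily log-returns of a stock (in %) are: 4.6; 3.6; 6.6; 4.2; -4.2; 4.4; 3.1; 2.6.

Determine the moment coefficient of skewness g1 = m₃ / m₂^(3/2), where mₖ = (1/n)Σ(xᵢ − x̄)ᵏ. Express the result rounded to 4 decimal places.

-1.6100

x̄ = (4.6 + 3.6 + 6.6 + 4.2 - 4.2 + 4.4 + 3.1 + 2.6) / 8 = 3.1125
deviations (xᵢ − x̄): 1.4875, 0.4875, 3.4875, 1.0875, -7.3125, 1.2875, -0.0125, -0.5125
Σ(xᵢ − x̄)² = 71.1888 ⇒ m₂ = 71.1888/8 = 8.89859
Σ(xᵢ − x̄)³ = -341.9086 ⇒ m₃ = -341.9086/8 = -42.73857
m₂^(3/2) = 8.89859^(1.5) = 26.54496
g1 = m₃ / m₂^(3/2) = -42.73857 / 26.54496 ≈ -1.6100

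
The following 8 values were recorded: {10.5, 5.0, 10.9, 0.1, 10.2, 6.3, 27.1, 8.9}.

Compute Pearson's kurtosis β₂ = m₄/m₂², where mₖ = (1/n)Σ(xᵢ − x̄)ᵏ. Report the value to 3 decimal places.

x̄ = 9.8750
Σ(xᵢ − x̄)² = 431.2950 ⇒ m₂ = 53.91188
Σ(xᵢ − x̄)⁴ = 97891.5034 ⇒ m₄ = 12236.43792
m₂² = 2906.49027
β₂ = m₄/m₂² = 12236.43792 / 2906.49027 ≈ 4.210

4.210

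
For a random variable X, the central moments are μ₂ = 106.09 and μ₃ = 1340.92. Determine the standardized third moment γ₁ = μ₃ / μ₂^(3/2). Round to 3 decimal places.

1.227

σ = √μ₂ = √106.09 = 10.30000
σ³ = μ₂^(3/2) = 1092.72700
γ₁ = μ₃/σ³ = 1340.92 / 1092.72700 ≈ 1.227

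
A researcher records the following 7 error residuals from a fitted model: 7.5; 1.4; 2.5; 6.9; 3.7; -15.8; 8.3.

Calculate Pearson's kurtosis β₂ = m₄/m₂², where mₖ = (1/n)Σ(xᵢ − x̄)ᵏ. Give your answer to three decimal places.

x̄ = 2.0714
Σ(xᵢ − x̄)² = 414.2543 ⇒ m₂ = 59.17918
Σ(xᵢ − x̄)⁴ = 104933.0386 ⇒ m₄ = 14990.43408
m₂² = 3502.17578
β₂ = m₄/m₂² = 14990.43408 / 3502.17578 ≈ 4.280

4.280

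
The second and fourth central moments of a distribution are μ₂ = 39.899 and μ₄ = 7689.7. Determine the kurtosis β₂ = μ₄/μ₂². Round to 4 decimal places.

μ₂² = 39.899² = 1591.93020
μ₄/μ₂² = 7689.7 / 1591.93020 = 4.83043
β₂ ≈ 4.8304

4.8304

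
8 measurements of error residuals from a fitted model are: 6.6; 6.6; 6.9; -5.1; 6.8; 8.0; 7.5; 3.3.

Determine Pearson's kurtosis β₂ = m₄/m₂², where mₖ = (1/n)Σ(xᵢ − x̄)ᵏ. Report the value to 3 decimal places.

x̄ = 5.0750
Σ(xᵢ − x̄)² = 132.0750 ⇒ m₂ = 16.50938
Σ(xᵢ − x̄)⁴ = 10867.0617 ⇒ m₄ = 1358.38271
m₂² = 272.55946
β₂ = m₄/m₂² = 1358.38271 / 272.55946 ≈ 4.984

4.984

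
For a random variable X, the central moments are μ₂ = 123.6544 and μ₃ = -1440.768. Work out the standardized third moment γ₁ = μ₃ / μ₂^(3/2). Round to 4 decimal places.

-1.0478

σ = √μ₂ = √123.6544 = 11.12000
σ³ = μ₂^(3/2) = 1375.03693
γ₁ = μ₃/σ³ = -1440.768 / 1375.03693 ≈ -1.0478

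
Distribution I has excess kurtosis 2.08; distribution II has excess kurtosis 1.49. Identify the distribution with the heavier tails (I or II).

I

Higher excess kurtosis ⇒ heavier tails relative to the normal distribution.
2.08 vs 1.49: the larger is 2.08, so I has heavier tails.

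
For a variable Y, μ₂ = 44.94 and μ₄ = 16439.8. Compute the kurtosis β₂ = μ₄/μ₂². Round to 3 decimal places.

μ₂² = 44.94² = 2019.60360
μ₄/μ₂² = 16439.8 / 2019.60360 = 8.14011
β₂ ≈ 8.140

8.140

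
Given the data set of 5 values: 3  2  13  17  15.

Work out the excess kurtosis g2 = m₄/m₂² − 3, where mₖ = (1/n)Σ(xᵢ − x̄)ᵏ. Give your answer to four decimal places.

x̄ = 10.0000
Σ(xᵢ − x̄)² = 196.0000 ⇒ m₂ = 39.20000
Σ(xᵢ − x̄)⁴ = 9604.0000 ⇒ m₄ = 1920.80000
m₂² = 1536.64000
g2 = m₄/m₂² − 3 = 1.25000 − 3 ≈ -1.7500

-1.7500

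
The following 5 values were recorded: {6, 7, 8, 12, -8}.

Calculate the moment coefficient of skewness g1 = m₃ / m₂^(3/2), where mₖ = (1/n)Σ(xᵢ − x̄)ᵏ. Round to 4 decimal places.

x̄ = (6 + 7 + 8 + 12 - 8) / 5 = 5.0000
deviations (xᵢ − x̄): 1.0000, 2.0000, 3.0000, 7.0000, -13.0000
Σ(xᵢ − x̄)² = 232.0000 ⇒ m₂ = 232.0000/5 = 46.40000
Σ(xᵢ − x̄)³ = -1818.0000 ⇒ m₃ = -1818.0000/5 = -363.60000
m₂^(3/2) = 46.40000^(1.5) = 316.06541
g1 = m₃ / m₂^(3/2) = -363.60000 / 316.06541 ≈ -1.1504

-1.1504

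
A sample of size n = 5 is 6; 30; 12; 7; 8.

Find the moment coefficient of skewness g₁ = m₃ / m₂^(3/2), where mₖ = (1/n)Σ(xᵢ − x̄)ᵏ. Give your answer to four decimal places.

x̄ = (6 + 30 + 12 + 7 + 8) / 5 = 12.6000
deviations (xᵢ − x̄): -6.6000, 17.4000, -0.6000, -5.6000, -4.6000
Σ(xᵢ − x̄)² = 399.2000 ⇒ m₂ = 399.2000/5 = 79.84000
Σ(xᵢ − x̄)³ = 4707.3600 ⇒ m₃ = 4707.3600/5 = 941.47200
m₂^(3/2) = 79.84000^(1.5) = 713.39620
g₁ = m₃ / m₂^(3/2) = 941.47200 / 713.39620 ≈ 1.3197

1.3197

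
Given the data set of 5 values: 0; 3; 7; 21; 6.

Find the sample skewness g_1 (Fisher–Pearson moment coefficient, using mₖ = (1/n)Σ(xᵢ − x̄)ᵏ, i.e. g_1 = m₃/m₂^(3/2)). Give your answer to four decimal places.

1.0712

x̄ = (0 + 3 + 7 + 21 + 6) / 5 = 7.4000
deviations (xᵢ − x̄): -7.4000, -4.4000, -0.4000, 13.6000, -1.4000
Σ(xᵢ − x̄)² = 261.2000 ⇒ m₂ = 261.2000/5 = 52.24000
Σ(xᵢ − x̄)³ = 2022.2400 ⇒ m₃ = 2022.2400/5 = 404.44800
m₂^(3/2) = 52.24000^(1.5) = 377.57632
g_1 = m₃ / m₂^(3/2) = 404.44800 / 377.57632 ≈ 1.0712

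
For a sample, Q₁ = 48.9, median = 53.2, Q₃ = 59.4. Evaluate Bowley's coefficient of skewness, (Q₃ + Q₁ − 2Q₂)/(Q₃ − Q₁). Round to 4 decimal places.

numerator: Q₃ + Q₁ − 2Q₂ = 59.4 + 48.9 − 2×53.2 = 1.9000
denominator: Q₃ − Q₁ = 59.4 − 48.9 = 10.5000
Bowley skewness = 1.9000 / 10.5000 ≈ 0.1810

0.1810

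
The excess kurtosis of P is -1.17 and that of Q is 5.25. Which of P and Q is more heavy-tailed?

Q

Higher excess kurtosis ⇒ heavier tails relative to the normal distribution.
-1.17 vs 5.25: the larger is 5.25, so Q has heavier tails. (Q is leptokurtic — heavier-than-normal tails; the other is platykurtic.)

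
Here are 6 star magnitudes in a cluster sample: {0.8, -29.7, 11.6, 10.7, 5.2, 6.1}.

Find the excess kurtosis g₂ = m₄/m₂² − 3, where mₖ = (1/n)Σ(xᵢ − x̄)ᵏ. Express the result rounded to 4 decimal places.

0.7477

x̄ = 0.7833
Σ(xᵢ − x̄)² = 1192.3483 ⇒ m₂ = 198.72472
Σ(xᵢ − x̄)⁴ = 888014.5203 ⇒ m₄ = 148002.42005
m₂² = 39491.51522
g₂ = m₄/m₂² − 3 = 3.74770 − 3 ≈ 0.7477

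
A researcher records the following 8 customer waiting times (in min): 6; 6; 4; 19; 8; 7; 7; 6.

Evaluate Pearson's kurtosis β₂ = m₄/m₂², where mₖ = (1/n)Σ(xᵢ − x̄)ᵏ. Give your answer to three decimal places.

x̄ = 7.8750
Σ(xᵢ − x̄)² = 150.8750 ⇒ m₂ = 18.85938
Σ(xᵢ − x̄)⁴ = 15581.6504 ⇒ m₄ = 1947.70630
m₂² = 355.67603
β₂ = m₄/m₂² = 1947.70630 / 355.67603 ≈ 5.476

5.476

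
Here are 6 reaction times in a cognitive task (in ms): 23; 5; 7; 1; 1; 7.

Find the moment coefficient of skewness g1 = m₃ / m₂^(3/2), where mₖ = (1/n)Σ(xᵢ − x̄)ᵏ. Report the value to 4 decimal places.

1.3502

x̄ = (23 + 5 + 7 + 1 + 1 + 7) / 6 = 7.3333
deviations (xᵢ − x̄): 15.6667, -2.3333, -0.3333, -6.3333, -6.3333, -0.3333
Σ(xᵢ − x̄)² = 331.3333 ⇒ m₂ = 331.3333/6 = 55.22222
Σ(xᵢ − x̄)³ = 3324.4444 ⇒ m₃ = 3324.4444/6 = 554.07407
m₂^(3/2) = 55.22222^(1.5) = 410.36548
g1 = m₃ / m₂^(3/2) = 554.07407 / 410.36548 ≈ 1.3502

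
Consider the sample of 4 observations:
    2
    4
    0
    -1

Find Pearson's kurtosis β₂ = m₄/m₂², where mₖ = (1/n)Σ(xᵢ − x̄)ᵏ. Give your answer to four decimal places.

x̄ = 1.2500
Σ(xᵢ − x̄)² = 14.7500 ⇒ m₂ = 3.68750
Σ(xᵢ − x̄)⁴ = 85.5781 ⇒ m₄ = 21.39453
m₂² = 13.59766
β₂ = m₄/m₂² = 21.39453 / 13.59766 ≈ 1.5734

1.5734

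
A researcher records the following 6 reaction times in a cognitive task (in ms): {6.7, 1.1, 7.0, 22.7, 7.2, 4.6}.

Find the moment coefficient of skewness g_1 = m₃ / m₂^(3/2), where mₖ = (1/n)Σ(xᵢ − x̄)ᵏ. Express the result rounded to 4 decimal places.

1.3844

x̄ = (6.7 + 1.1 + 7.0 + 22.7 + 7.2 + 4.6) / 6 = 8.2167
deviations (xᵢ − x̄): -1.5167, -7.1167, -1.2167, 14.4833, -1.0167, -3.6167
Σ(xᵢ − x̄)² = 278.3083 ⇒ m₂ = 278.3083/6 = 46.38472
Σ(xᵢ − x̄)³ = 2624.0396 ⇒ m₃ = 2624.0396/6 = 437.33993
m₂^(3/2) = 46.38472^(1.5) = 315.90932
g_1 = m₃ / m₂^(3/2) = 437.33993 / 315.90932 ≈ 1.3844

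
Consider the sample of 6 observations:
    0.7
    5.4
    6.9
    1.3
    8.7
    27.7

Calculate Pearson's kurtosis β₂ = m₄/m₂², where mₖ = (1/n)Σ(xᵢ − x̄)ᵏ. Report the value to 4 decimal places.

3.5383

x̄ = 8.4500
Σ(xᵢ − x̄)² = 493.5150 ⇒ m₂ = 82.25250
Σ(xᵢ − x̄)⁴ = 143629.8927 ⇒ m₄ = 23938.31546
m₂² = 6765.47376
β₂ = m₄/m₂² = 23938.31546 / 6765.47376 ≈ 3.5383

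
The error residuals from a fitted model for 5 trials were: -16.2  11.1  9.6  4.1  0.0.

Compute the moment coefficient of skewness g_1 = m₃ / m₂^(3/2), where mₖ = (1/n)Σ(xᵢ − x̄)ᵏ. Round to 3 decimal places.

x̄ = (-16.2 + 11.1 + 9.6 + 4.1 + 0.0) / 5 = 1.7200
deviations (xᵢ − x̄): -17.9200, 9.3800, 7.8800, 2.3800, -1.7200
Σ(xᵢ − x̄)² = 479.8280 ⇒ m₂ = 479.8280/5 = 95.96560
Σ(xᵢ − x̄)³ = -4431.5947 ⇒ m₃ = -4431.5947/5 = -886.31894
m₂^(3/2) = 95.96560^(1.5) = 940.09853
g_1 = m₃ / m₂^(3/2) = -886.31894 / 940.09853 ≈ -0.943

-0.943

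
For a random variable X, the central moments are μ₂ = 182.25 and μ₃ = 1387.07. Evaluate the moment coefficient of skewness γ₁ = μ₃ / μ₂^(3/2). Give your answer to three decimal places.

σ = √μ₂ = √182.25 = 13.50000
σ³ = μ₂^(3/2) = 2460.37500
γ₁ = μ₃/σ³ = 1387.07 / 2460.37500 ≈ 0.564

0.564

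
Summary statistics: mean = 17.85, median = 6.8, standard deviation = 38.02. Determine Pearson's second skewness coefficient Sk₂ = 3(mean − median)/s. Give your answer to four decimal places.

Sk₂ = 3(17.85 − 6.8) / 38.02 = 3 × 11.0500 / 38.02
    = 33.1500 / 38.02 ≈ 0.8719

0.8719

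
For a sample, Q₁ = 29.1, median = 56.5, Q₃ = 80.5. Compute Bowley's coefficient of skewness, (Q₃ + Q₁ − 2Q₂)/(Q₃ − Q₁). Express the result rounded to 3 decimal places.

-0.066

numerator: Q₃ + Q₁ − 2Q₂ = 80.5 + 29.1 − 2×56.5 = -3.4000
denominator: Q₃ − Q₁ = 80.5 − 29.1 = 51.4000
Bowley skewness = -3.4000 / 51.4000 ≈ -0.066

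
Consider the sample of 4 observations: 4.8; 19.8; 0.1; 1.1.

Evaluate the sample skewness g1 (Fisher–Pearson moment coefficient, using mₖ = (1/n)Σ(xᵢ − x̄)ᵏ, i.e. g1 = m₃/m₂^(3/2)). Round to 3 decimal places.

0.995

x̄ = (4.8 + 19.8 + 0.1 + 1.1) / 4 = 6.4500
deviations (xᵢ − x̄): -1.6500, 13.3500, -6.3500, -5.3500
Σ(xᵢ − x̄)² = 249.8900 ⇒ m₂ = 249.8900/4 = 62.47250
Σ(xᵢ − x̄)³ = 1965.6000 ⇒ m₃ = 1965.6000/4 = 491.40000
m₂^(3/2) = 62.47250^(1.5) = 493.77981
g1 = m₃ / m₂^(3/2) = 491.40000 / 493.77981 ≈ 0.995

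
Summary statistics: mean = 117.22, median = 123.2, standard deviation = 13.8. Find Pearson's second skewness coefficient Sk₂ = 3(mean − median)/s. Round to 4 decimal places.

Sk₂ = 3(117.22 − 123.2) / 13.8 = 3 × -5.9800 / 13.8
    = -17.9400 / 13.8 ≈ -1.3000

-1.3000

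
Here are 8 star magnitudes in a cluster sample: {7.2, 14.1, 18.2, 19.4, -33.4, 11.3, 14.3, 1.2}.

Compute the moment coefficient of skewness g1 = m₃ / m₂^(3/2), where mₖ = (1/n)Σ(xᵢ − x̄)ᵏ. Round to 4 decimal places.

x̄ = (7.2 + 14.1 + 18.2 + 19.4 - 33.4 + 11.3 + 14.3 + 1.2) / 8 = 6.5375
deviations (xᵢ − x̄): 0.6625, 7.5625, 11.6625, 12.8625, -39.9375, 4.7625, 7.7625, -5.3375
Σ(xᵢ − x̄)² = 2065.5188 ⇒ m₂ = 2065.5188/8 = 258.18984
Σ(xᵢ − x̄)³ = -59129.6823 ⇒ m₃ = -59129.6823/8 = -7391.21029
m₂^(3/2) = 258.18984^(1.5) = 4148.66848
g1 = m₃ / m₂^(3/2) = -7391.21029 / 4148.66848 ≈ -1.7816

-1.7816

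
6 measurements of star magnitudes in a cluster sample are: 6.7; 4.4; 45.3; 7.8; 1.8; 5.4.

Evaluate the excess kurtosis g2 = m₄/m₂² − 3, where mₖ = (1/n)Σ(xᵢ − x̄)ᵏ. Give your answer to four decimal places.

x̄ = 11.9000
Σ(xᵢ − x̄)² = 1359.9200 ⇒ m₂ = 226.65333
Σ(xᵢ − x̄)⁴ = 1260843.0164 ⇒ m₄ = 210140.50273
m₂² = 51371.73351
g2 = m₄/m₂² − 3 = 4.09059 − 3 ≈ 1.0906

1.0906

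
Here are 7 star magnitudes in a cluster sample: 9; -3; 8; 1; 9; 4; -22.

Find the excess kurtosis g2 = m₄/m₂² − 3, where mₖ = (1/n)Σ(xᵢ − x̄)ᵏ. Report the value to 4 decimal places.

0.7305

x̄ = 0.8571
Σ(xᵢ − x̄)² = 730.8571 ⇒ m₂ = 104.40816
Σ(xᵢ − x̄)⁴ = 284667.9300 ⇒ m₄ = 40666.84715
m₂² = 10901.06456
g2 = m₄/m₂² − 3 = 3.73054 − 3 ≈ 0.7305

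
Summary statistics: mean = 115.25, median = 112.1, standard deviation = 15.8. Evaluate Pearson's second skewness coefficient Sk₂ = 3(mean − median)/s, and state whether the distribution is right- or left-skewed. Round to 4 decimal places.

0.5981, right-skewed

Sk₂ = 3(115.25 − 112.1) / 15.8 = 3 × 3.1500 / 15.8
    = 9.4500 / 15.8 ≈ 0.5981
Sk₂ > 0 ⇒ mean > median ⇒ right-skewed (positive skew).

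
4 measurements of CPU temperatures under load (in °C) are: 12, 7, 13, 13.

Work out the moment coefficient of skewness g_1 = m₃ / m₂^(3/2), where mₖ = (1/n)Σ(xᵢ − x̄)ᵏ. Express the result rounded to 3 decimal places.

x̄ = (12 + 7 + 13 + 13) / 4 = 11.2500
deviations (xᵢ − x̄): 0.7500, -4.2500, 1.7500, 1.7500
Σ(xᵢ − x̄)² = 24.7500 ⇒ m₂ = 24.7500/4 = 6.18750
Σ(xᵢ − x̄)³ = -65.6250 ⇒ m₃ = -65.6250/4 = -16.40625
m₂^(3/2) = 6.18750^(1.5) = 15.39121
g_1 = m₃ / m₂^(3/2) = -16.40625 / 15.39121 ≈ -1.066

-1.066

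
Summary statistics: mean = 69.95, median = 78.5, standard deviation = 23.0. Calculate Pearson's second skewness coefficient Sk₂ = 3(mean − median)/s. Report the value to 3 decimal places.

-1.115

Sk₂ = 3(69.95 − 78.5) / 23.0 = 3 × -8.5500 / 23.0
    = -25.6500 / 23.0 ≈ -1.115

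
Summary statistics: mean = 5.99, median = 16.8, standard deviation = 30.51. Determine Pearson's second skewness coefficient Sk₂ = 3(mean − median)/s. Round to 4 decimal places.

Sk₂ = 3(5.99 − 16.8) / 30.51 = 3 × -10.8100 / 30.51
    = -32.4300 / 30.51 ≈ -1.0629

-1.0629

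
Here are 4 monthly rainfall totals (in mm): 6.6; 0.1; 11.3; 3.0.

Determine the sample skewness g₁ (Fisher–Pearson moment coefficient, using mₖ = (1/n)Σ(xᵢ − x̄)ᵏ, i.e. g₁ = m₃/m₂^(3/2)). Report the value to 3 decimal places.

0.259

x̄ = (6.6 + 0.1 + 11.3 + 3.0) / 4 = 5.2500
deviations (xᵢ − x̄): 1.3500, -5.1500, 6.0500, -2.2500
Σ(xᵢ − x̄)² = 70.0100 ⇒ m₂ = 70.0100/4 = 17.50250
Σ(xᵢ − x̄)³ = 75.9240 ⇒ m₃ = 75.9240/4 = 18.98100
m₂^(3/2) = 17.50250^(1.5) = 73.22344
g₁ = m₃ / m₂^(3/2) = 18.98100 / 73.22344 ≈ 0.259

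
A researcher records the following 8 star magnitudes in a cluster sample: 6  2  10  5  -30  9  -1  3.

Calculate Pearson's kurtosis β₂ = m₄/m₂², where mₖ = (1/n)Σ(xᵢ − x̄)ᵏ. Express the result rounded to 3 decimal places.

x̄ = 0.5000
Σ(xᵢ − x̄)² = 1154.0000 ⇒ m₂ = 144.25000
Σ(xᵢ − x̄)⁴ = 880104.5000 ⇒ m₄ = 110013.06250
m₂² = 20808.06250
β₂ = m₄/m₂² = 110013.06250 / 20808.06250 ≈ 5.287

5.287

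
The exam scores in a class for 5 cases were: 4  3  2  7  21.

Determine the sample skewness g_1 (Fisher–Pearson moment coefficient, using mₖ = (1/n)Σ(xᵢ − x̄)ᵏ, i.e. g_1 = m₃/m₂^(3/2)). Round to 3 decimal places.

x̄ = (4 + 3 + 2 + 7 + 21) / 5 = 7.4000
deviations (xᵢ − x̄): -3.4000, -4.4000, -5.4000, -0.4000, 13.6000
Σ(xᵢ − x̄)² = 245.2000 ⇒ m₂ = 245.2000/5 = 49.04000
Σ(xᵢ − x̄)³ = 2233.4400 ⇒ m₃ = 2233.4400/5 = 446.68800
m₂^(3/2) = 49.04000^(1.5) = 343.42009
g_1 = m₃ / m₂^(3/2) = 446.68800 / 343.42009 ≈ 1.301

1.301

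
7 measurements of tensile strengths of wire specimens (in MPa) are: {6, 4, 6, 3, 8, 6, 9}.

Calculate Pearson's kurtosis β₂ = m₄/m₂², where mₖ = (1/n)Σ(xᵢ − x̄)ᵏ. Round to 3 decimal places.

2.009

x̄ = 6.0000
Σ(xᵢ − x̄)² = 26.0000 ⇒ m₂ = 3.71429
Σ(xᵢ − x̄)⁴ = 194.0000 ⇒ m₄ = 27.71429
m₂² = 13.79592
β₂ = m₄/m₂² = 27.71429 / 13.79592 ≈ 2.009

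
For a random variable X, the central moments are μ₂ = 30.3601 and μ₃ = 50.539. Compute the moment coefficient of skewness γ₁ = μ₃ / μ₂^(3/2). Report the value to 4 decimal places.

σ = √μ₂ = √30.3601 = 5.51000
σ³ = μ₂^(3/2) = 167.28415
γ₁ = μ₃/σ³ = 50.539 / 167.28415 ≈ 0.3021

0.3021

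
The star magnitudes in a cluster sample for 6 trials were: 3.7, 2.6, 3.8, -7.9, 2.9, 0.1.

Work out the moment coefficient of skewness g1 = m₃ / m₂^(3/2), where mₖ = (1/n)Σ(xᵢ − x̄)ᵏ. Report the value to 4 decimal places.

-1.4737

x̄ = (3.7 + 2.6 + 3.8 - 7.9 + 2.9 + 0.1) / 6 = 0.8667
deviations (xᵢ − x̄): 2.8333, 1.7333, 2.9333, -8.7667, 2.0333, -0.7667
Σ(xᵢ − x̄)² = 101.2133 ⇒ m₂ = 101.2133/6 = 16.86889
Σ(xᵢ − x̄)³ = -612.6084 ⇒ m₃ = -612.6084/6 = -102.10141
m₂^(3/2) = 16.86889^(1.5) = 69.28348
g1 = m₃ / m₂^(3/2) = -102.10141 / 69.28348 ≈ -1.4737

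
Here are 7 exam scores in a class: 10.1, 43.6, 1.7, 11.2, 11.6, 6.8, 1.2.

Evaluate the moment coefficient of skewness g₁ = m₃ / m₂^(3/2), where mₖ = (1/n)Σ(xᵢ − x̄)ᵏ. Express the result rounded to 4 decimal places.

x̄ = (10.1 + 43.6 + 1.7 + 11.2 + 11.6 + 6.8 + 1.2) / 7 = 12.3143
deviations (xᵢ − x̄): -2.2143, 31.2857, -10.6143, -1.1143, -0.7143, -5.5143, -11.1143
Σ(xᵢ − x̄)² = 1252.0486 ⇒ m₂ = 1252.0486/7 = 178.86408
Σ(xᵢ − x̄)³ = 27873.2938 ⇒ m₃ = 27873.2938/7 = 3981.89911
m₂^(3/2) = 178.86408^(1.5) = 2392.12960
g₁ = m₃ / m₂^(3/2) = 3981.89911 / 2392.12960 ≈ 1.6646

1.6646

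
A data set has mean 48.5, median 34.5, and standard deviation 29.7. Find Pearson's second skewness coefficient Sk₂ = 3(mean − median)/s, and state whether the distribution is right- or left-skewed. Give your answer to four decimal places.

1.4141, right-skewed

Sk₂ = 3(48.5 − 34.5) / 29.7 = 3 × 14.0000 / 29.7
    = 42.0000 / 29.7 ≈ 1.4141
Sk₂ > 0 ⇒ mean > median ⇒ right-skewed (positive skew).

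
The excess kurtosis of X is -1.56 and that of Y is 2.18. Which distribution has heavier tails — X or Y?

Higher excess kurtosis ⇒ heavier tails relative to the normal distribution.
-1.56 vs 2.18: the larger is 2.18, so Y has heavier tails. (Y is leptokurtic — heavier-than-normal tails; the other is platykurtic.)

Y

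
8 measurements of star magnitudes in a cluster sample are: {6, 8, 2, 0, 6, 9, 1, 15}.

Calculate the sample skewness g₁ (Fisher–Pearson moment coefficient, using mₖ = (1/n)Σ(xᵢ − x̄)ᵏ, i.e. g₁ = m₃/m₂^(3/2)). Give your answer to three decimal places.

x̄ = (6 + 8 + 2 + 0 + 6 + 9 + 1 + 15) / 8 = 5.8750
deviations (xᵢ − x̄): 0.1250, 2.1250, -3.8750, -5.8750, 0.1250, 3.1250, -4.8750, 9.1250
Σ(xᵢ − x̄)² = 170.8750 ⇒ m₂ = 170.8750/8 = 21.35938
Σ(xᵢ − x̄)³ = 423.0938 ⇒ m₃ = 423.0938/8 = 52.88672
m₂^(3/2) = 21.35938^(1.5) = 98.71492
g₁ = m₃ / m₂^(3/2) = 52.88672 / 98.71492 ≈ 0.536

0.536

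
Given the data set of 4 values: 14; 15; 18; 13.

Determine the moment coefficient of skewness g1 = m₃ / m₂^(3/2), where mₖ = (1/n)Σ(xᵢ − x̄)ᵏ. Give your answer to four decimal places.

x̄ = (14 + 15 + 18 + 13) / 4 = 15.0000
deviations (xᵢ − x̄): -1.0000, 0.0000, 3.0000, -2.0000
Σ(xᵢ − x̄)² = 14.0000 ⇒ m₂ = 14.0000/4 = 3.50000
Σ(xᵢ − x̄)³ = 18.0000 ⇒ m₃ = 18.0000/4 = 4.50000
m₂^(3/2) = 3.50000^(1.5) = 6.54790
g1 = m₃ / m₂^(3/2) = 4.50000 / 6.54790 ≈ 0.6872

0.6872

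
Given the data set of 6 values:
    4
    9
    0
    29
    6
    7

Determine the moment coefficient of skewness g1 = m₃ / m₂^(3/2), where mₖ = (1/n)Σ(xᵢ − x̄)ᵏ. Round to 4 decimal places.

1.4201

x̄ = (4 + 9 + 0 + 29 + 6 + 7) / 6 = 9.1667
deviations (xᵢ − x̄): -5.1667, -0.1667, -9.1667, 19.8333, -3.1667, -2.1667
Σ(xᵢ − x̄)² = 518.8333 ⇒ m₂ = 518.8333/6 = 86.47222
Σ(xᵢ − x̄)³ = 6851.5556 ⇒ m₃ = 6851.5556/6 = 1141.92593
m₂^(3/2) = 86.47222^(1.5) = 804.10901
g1 = m₃ / m₂^(3/2) = 1141.92593 / 804.10901 ≈ 1.4201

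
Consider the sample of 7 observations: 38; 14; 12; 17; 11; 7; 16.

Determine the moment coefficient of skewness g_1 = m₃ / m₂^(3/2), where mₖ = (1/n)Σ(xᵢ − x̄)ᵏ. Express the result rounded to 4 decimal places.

x̄ = (38 + 14 + 12 + 17 + 11 + 7 + 16) / 7 = 16.4286
deviations (xᵢ − x̄): 21.5714, -2.4286, -4.4286, 0.5714, -5.4286, -9.4286, -0.4286
Σ(xᵢ − x̄)² = 609.7143 ⇒ m₂ = 609.7143/7 = 87.10204
Σ(xᵢ − x̄)³ = 8938.5306 ⇒ m₃ = 8938.5306/7 = 1276.93294
m₂^(3/2) = 87.10204^(1.5) = 812.91006
g_1 = m₃ / m₂^(3/2) = 1276.93294 / 812.91006 ≈ 1.5708

1.5708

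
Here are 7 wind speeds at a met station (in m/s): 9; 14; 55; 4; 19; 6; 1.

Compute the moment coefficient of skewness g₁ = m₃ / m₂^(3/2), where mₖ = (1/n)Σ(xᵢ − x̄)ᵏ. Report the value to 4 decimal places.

1.6082

x̄ = (9 + 14 + 55 + 4 + 19 + 6 + 1) / 7 = 15.4286
deviations (xᵢ − x̄): -6.4286, -1.4286, 39.5714, -11.4286, 3.5714, -9.4286, -14.4286
Σ(xᵢ − x̄)² = 2049.7143 ⇒ m₂ = 2049.7143/7 = 292.81633
Σ(xᵢ − x̄)³ = 56407.1020 ⇒ m₃ = 56407.1020/7 = 8058.15743
m₂^(3/2) = 292.81633^(1.5) = 5010.63690
g₁ = m₃ / m₂^(3/2) = 8058.15743 / 5010.63690 ≈ 1.6082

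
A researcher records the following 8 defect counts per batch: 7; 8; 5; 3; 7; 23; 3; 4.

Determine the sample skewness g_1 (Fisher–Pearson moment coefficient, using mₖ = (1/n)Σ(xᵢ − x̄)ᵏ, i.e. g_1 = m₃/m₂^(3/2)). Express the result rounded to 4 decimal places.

x̄ = (7 + 8 + 5 + 3 + 7 + 23 + 3 + 4) / 8 = 7.5000
deviations (xᵢ − x̄): -0.5000, 0.5000, -2.5000, -4.5000, -0.5000, 15.5000, -4.5000, -3.5000
Σ(xᵢ − x̄)² = 300.0000 ⇒ m₂ = 300.0000/8 = 37.50000
Σ(xᵢ − x̄)³ = 3483.0000 ⇒ m₃ = 3483.0000/8 = 435.37500
m₂^(3/2) = 37.50000^(1.5) = 229.63966
g_1 = m₃ / m₂^(3/2) = 435.37500 / 229.63966 ≈ 1.8959

1.8959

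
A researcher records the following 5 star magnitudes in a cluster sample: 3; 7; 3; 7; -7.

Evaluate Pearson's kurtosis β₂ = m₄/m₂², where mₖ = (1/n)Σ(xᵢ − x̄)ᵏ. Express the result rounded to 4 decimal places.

x̄ = 2.6000
Σ(xᵢ − x̄)² = 131.2000 ⇒ m₂ = 26.24000
Σ(xᵢ − x̄)⁴ = 9243.1360 ⇒ m₄ = 1848.62720
m₂² = 688.53760
β₂ = m₄/m₂² = 1848.62720 / 688.53760 ≈ 2.6849

2.6849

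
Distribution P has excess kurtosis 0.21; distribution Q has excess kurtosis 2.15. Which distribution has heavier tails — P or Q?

Higher excess kurtosis ⇒ heavier tails relative to the normal distribution.
0.21 vs 2.15: the larger is 2.15, so Q has heavier tails.

Q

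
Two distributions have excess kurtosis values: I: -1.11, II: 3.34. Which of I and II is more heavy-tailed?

Higher excess kurtosis ⇒ heavier tails relative to the normal distribution.
-1.11 vs 3.34: the larger is 3.34, so II has heavier tails. (II is leptokurtic — heavier-than-normal tails; the other is platykurtic.)

II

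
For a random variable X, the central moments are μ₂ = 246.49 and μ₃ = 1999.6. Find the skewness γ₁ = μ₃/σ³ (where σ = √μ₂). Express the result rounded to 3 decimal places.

0.517

σ = √μ₂ = √246.49 = 15.70000
σ³ = μ₂^(3/2) = 3869.89300
γ₁ = μ₃/σ³ = 1999.6 / 3869.89300 ≈ 0.517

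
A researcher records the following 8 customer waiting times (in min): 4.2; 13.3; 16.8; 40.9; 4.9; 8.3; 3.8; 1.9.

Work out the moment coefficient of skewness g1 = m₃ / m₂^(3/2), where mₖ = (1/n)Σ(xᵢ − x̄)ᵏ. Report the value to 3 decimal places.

1.632

x̄ = (4.2 + 13.3 + 16.8 + 40.9 + 4.9 + 8.3 + 3.8 + 1.9) / 8 = 11.7625
deviations (xᵢ − x̄): -7.5625, 1.5375, 5.0375, 29.1375, -6.8625, -3.4625, -7.9625, -9.8625
Σ(xᵢ − x̄)² = 1153.6788 ⇒ m₂ = 1153.6788/8 = 144.20984
Σ(xᵢ − x̄)³ = 22607.6763 ⇒ m₃ = 22607.6763/8 = 2825.95954
m₂^(3/2) = 144.20984^(1.5) = 1731.77856
g1 = m₃ / m₂^(3/2) = 2825.95954 / 1731.77856 ≈ 1.632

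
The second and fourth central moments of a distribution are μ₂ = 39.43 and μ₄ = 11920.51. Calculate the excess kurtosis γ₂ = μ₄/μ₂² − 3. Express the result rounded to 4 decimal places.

4.6673

μ₂² = 39.43² = 1554.72490
μ₄/μ₂² = 11920.51 / 1554.72490 = 7.66728
γ₂ = 7.66728 − 3 ≈ 4.6673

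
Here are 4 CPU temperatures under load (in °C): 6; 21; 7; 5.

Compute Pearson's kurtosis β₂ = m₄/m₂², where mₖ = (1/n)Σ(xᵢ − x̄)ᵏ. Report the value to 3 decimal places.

x̄ = 9.7500
Σ(xᵢ − x̄)² = 170.7500 ⇒ m₂ = 42.68750
Σ(xᵢ − x̄)⁴ = 16782.0781 ⇒ m₄ = 4195.51953
m₂² = 1822.22266
β₂ = m₄/m₂² = 4195.51953 / 1822.22266 ≈ 2.302

2.302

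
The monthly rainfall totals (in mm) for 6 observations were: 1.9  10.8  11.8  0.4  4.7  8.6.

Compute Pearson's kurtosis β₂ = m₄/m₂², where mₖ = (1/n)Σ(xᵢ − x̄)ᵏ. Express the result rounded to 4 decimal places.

x̄ = 6.3667
Σ(xᵢ − x̄)² = 112.4933 ⇒ m₂ = 18.74889
Σ(xᵢ − x̄)⁴ = 2955.8731 ⇒ m₄ = 492.64552
m₂² = 351.52083
β₂ = m₄/m₂² = 492.64552 / 351.52083 ≈ 1.4015

1.4015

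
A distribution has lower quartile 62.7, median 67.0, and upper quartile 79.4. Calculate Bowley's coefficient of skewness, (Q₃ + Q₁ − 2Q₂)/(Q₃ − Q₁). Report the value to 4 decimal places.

numerator: Q₃ + Q₁ − 2Q₂ = 79.4 + 62.7 − 2×67.0 = 8.1000
denominator: Q₃ − Q₁ = 79.4 − 62.7 = 16.7000
Bowley skewness = 8.1000 / 16.7000 ≈ 0.4850

0.4850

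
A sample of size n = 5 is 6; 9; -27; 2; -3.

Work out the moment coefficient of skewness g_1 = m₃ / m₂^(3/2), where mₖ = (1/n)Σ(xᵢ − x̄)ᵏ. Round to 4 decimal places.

x̄ = (6 + 9 - 27 + 2 - 3) / 5 = -2.6000
deviations (xᵢ − x̄): 8.6000, 11.6000, -24.4000, 4.6000, -0.4000
Σ(xᵢ − x̄)² = 825.2000 ⇒ m₂ = 825.2000/5 = 165.04000
Σ(xᵢ − x̄)³ = -12232.5600 ⇒ m₃ = -12232.5600/5 = -2446.51200
m₂^(3/2) = 165.04000^(1.5) = 2120.23414
g_1 = m₃ / m₂^(3/2) = -2446.51200 / 2120.23414 ≈ -1.1539

-1.1539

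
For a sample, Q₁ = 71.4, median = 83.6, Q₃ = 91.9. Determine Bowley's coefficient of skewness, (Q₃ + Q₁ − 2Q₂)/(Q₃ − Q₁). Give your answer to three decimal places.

numerator: Q₃ + Q₁ − 2Q₂ = 91.9 + 71.4 − 2×83.6 = -3.9000
denominator: Q₃ − Q₁ = 91.9 − 71.4 = 20.5000
Bowley skewness = -3.9000 / 20.5000 ≈ -0.190

-0.190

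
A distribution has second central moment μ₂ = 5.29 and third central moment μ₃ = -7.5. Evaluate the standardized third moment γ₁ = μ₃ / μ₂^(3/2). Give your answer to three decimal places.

-0.616

σ = √μ₂ = √5.29 = 2.30000
σ³ = μ₂^(3/2) = 12.16700
γ₁ = μ₃/σ³ = -7.5 / 12.16700 ≈ -0.616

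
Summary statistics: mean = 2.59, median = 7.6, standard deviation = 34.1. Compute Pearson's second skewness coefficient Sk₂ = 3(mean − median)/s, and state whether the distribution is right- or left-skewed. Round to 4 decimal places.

-0.4408, left-skewed

Sk₂ = 3(2.59 − 7.6) / 34.1 = 3 × -5.0100 / 34.1
    = -15.0300 / 34.1 ≈ -0.4408
Sk₂ < 0 ⇒ mean < median ⇒ left-skewed (negative skew).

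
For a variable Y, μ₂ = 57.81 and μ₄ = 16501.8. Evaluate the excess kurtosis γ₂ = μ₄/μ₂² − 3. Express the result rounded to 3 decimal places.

1.938

μ₂² = 57.81² = 3341.99610
μ₄/μ₂² = 16501.8 / 3341.99610 = 4.93771
γ₂ = 4.93771 − 3 ≈ 1.938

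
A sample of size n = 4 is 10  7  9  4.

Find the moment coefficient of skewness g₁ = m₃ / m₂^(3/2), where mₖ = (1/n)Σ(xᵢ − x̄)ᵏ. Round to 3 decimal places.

-0.499

x̄ = (10 + 7 + 9 + 4) / 4 = 7.5000
deviations (xᵢ − x̄): 2.5000, -0.5000, 1.5000, -3.5000
Σ(xᵢ − x̄)² = 21.0000 ⇒ m₂ = 21.0000/4 = 5.25000
Σ(xᵢ − x̄)³ = -24.0000 ⇒ m₃ = -24.0000/4 = -6.00000
m₂^(3/2) = 5.25000^(1.5) = 12.02926
g₁ = m₃ / m₂^(3/2) = -6.00000 / 12.02926 ≈ -0.499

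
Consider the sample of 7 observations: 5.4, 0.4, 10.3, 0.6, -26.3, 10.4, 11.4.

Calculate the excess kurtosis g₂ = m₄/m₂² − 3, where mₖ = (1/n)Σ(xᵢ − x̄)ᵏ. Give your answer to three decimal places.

1.097

x̄ = 1.7429
Σ(xᵢ − x̄)² = 1044.3171 ⇒ m₂ = 149.18816
Σ(xᵢ − x̄)⁴ = 638287.9698 ⇒ m₄ = 91183.99568
m₂² = 22257.10806
g₂ = m₄/m₂² − 3 = 4.09685 − 3 ≈ 1.097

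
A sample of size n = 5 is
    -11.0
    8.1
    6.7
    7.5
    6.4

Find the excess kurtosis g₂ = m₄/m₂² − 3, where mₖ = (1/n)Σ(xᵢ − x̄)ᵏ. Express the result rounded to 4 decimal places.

0.2168

x̄ = 3.5400
Σ(xᵢ − x̄)² = 266.0520 ⇒ m₂ = 53.21040
Σ(xᵢ − x̄)⁴ = 45539.7691 ⇒ m₄ = 9107.95381
m₂² = 2831.34667
g₂ = m₄/m₂² − 3 = 3.21683 − 3 ≈ 0.2168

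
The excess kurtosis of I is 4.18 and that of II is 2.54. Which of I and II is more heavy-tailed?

I

Higher excess kurtosis ⇒ heavier tails relative to the normal distribution.
4.18 vs 2.54: the larger is 4.18, so I has heavier tails.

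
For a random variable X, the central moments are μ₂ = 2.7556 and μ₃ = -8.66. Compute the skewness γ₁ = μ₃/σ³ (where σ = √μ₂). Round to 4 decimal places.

-1.8932

σ = √μ₂ = √2.7556 = 1.66000
σ³ = μ₂^(3/2) = 4.57430
γ₁ = μ₃/σ³ = -8.66 / 4.57430 ≈ -1.8932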